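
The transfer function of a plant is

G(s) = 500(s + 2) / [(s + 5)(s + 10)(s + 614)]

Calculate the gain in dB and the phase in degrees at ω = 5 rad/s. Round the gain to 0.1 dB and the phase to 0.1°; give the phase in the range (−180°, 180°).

-25.1 dB, -3.8°

At s = jω = j5:
zero (s+2): 2 + j5 → |·| = √(2²+5²) = √29 ≈ 5.3852, ∠ = arctan(5/2) ≈ 68.20°
pole (s+5): 5 + j5 → |·| = √(5²+5²) = √50 ≈ 7.0711, ∠ = arctan(5/5) ≈ 45.00°
pole (s+10): 10 + j5 → |·| = √(10²+5²) = √125 ≈ 11.18, ∠ = arctan(5/10) ≈ 26.57°
pole (s+614): 614 + j5 → |·| = √(614²+5²) = √377021 ≈ 614.02, ∠ = arctan(5/614) ≈ 0.47°
|G| = 500 · 5.3852 / 48541 ≈ 0.055471
Gain = 20 log₁₀(0.055471) ≈ -25.12 dB
∠G = 68.20° − 72.04° = -3.84°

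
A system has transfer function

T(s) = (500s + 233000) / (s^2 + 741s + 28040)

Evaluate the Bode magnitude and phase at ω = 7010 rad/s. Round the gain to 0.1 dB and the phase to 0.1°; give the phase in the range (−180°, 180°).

Substitute s = j7010:
Numerator: 500(j7010) + 233000 = 233000 + j3505000
Denominator: (j7010)^2 + 741(j7010) + 28040 = -49112060 + j5194410
|N| = √(233000² + 3505000²) ≈ 3.5127e+06, ∠N ≈ 86.20°
|D| = √(49112060² + 5194410²) ≈ 4.9386e+07, ∠D ≈ 173.96°
|T| = 3.5127e+06 / 4.9386e+07 ≈ 0.071127
Gain = 20 log₁₀(0.071127) ≈ -22.96 dB
∠T = 86.20° − 173.96° = -87.76°

-23.0 dB, -87.8°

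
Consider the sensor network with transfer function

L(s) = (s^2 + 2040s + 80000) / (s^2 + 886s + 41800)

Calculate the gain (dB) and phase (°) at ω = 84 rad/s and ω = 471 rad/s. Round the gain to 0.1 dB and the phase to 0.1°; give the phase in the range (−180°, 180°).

ω = 84: 7.1 dB, 2.0°; ω = 471: 6.6 dB, -14.9°

Substitute s = j84:
Numerator: (j84)^2 + 2040(j84) + 80000 = 72944 + j171360
Denominator: (j84)^2 + 886(j84) + 41800 = 34744 + j74424
|N| = √(72944² + 171360²) ≈ 1.8624e+05, ∠N ≈ 66.94°
|D| = √(34744² + 74424²) ≈ 82135, ∠D ≈ 64.98°
|L| = 1.8624e+05 / 82135 ≈ 2.2675
Gain = 20 log₁₀(2.2675) ≈ 7.11 dB
∠L = 66.94° − 64.98° = 1.96°

Substitute s = j471:
Numerator: (j471)^2 + 2040(j471) + 80000 = -141841 + j960840
Denominator: (j471)^2 + 886(j471) + 41800 = -180041 + j417306
|N| = √(141841² + 960840²) ≈ 9.7125e+05, ∠N ≈ 98.40°
|D| = √(180041² + 417306²) ≈ 4.5449e+05, ∠D ≈ 113.34°
|L| = 9.7125e+05 / 4.5449e+05 ≈ 2.137
Gain = 20 log₁₀(2.137) ≈ 6.60 dB
∠L = 98.40° − 113.34° = -14.94°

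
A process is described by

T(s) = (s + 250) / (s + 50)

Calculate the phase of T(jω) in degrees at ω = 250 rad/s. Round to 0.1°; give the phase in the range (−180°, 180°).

-33.7°

At s = jω = j250:
zero (s+250): 250 + j250 → |·| = √(250²+250²) = √125000 ≈ 353.55, ∠ = arctan(250/250) ≈ 45.00°
pole (s+50): 50 + j250 → |·| = √(50²+250²) = √65000 ≈ 254.95, ∠ = arctan(250/50) ≈ 78.69°
∠T = 45.00° − 78.69° = -33.69°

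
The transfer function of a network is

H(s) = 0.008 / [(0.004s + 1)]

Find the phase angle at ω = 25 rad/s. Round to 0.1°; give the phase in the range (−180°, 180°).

At ω = 25 rad/s:
pole (1 + j25·0.004) = 1 + j0.1 → |·| ≈ 1.005, ∠ ≈ 5.71°
∠H = (0°) − (5.71°) = -5.71°

-5.7°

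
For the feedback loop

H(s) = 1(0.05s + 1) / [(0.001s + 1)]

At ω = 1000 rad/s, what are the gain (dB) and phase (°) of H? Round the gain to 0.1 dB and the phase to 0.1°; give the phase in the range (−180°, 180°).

31.0 dB, 43.9°

At ω = 1000 rad/s:
zero (1 + j1000·0.05) = 1 + j50 → |·| ≈ 50.01, ∠ ≈ 88.85°
pole (1 + j1000·0.001) = 1 + j1 → |·| ≈ 1.4142, ∠ ≈ 45.00°
|H| = 1 · 50.01 / (1.4142) ≈ 35.363
Gain = 20 log₁₀(35.363) ≈ 30.97 dB
∠H = (88.85°) − (45.00°) = 43.85°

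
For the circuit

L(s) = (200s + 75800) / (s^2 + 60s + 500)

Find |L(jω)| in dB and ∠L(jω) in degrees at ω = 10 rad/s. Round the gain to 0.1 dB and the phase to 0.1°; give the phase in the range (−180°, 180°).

Substitute s = j10:
Numerator: 200(j10) + 75800 = 75800 + j2000
Denominator: (j10)^2 + 60(j10) + 500 = 400 + j600
|N| = √(75800² + 2000²) ≈ 75826, ∠N ≈ 1.51°
|D| = √(400² + 600²) ≈ 721.11, ∠D ≈ 56.31°
|L| = 75826 / 721.11 ≈ 105.15
Gain = 20 log₁₀(105.15) ≈ 40.44 dB
∠L = 1.51° − 56.31° = -54.80°

40.4 dB, -54.8°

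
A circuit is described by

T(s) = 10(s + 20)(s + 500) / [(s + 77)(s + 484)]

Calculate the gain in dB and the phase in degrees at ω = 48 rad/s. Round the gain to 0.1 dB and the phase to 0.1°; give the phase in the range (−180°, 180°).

15.4 dB, 35.3°

At s = jω = j48:
zero (s+20): 20 + j48 → |·| = √(20²+48²) = √2704 ≈ 52, ∠ = arctan(48/20) ≈ 67.38°
zero (s+500): 500 + j48 → |·| = √(500²+48²) = √252304 ≈ 502.3, ∠ = arctan(48/500) ≈ 5.48°
pole (s+77): 77 + j48 → |·| = √(77²+48²) = √8233 ≈ 90.736, ∠ = arctan(48/77) ≈ 31.94°
pole (s+484): 484 + j48 → |·| = √(484²+48²) = √236560 ≈ 486.37, ∠ = arctan(48/484) ≈ 5.66°
|T| = 10 · 26120 / 44131 ≈ 5.9187
Gain = 20 log₁₀(5.9187) ≈ 15.44 dB
∠T = 72.86° − 37.60° = 35.26°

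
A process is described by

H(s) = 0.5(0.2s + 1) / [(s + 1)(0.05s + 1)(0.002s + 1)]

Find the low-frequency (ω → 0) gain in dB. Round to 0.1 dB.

-6.0 dB

H(0) = 0.5 · 1 / 1 = 0.5
20 log₁₀(0.5) ≈ -6.02 dB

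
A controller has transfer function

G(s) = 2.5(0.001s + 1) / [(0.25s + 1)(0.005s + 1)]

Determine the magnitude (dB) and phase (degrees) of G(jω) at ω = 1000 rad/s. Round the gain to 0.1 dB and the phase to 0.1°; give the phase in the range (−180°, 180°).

At ω = 1000 rad/s:
zero (1 + j1000·0.001) = 1 + j1 → |·| ≈ 1.4142, ∠ ≈ 45.00°
pole (1 + j1000·0.25) = 1 + j250 → |·| ≈ 250, ∠ ≈ 89.77°
pole (1 + j1000·0.005) = 1 + j5 → |·| ≈ 5.099, ∠ ≈ 78.69°
|G| = 2.5 · 1.4142 / (250 · 5.099) ≈ 0.0027735
Gain = 20 log₁₀(0.0027735) ≈ -51.14 dB
∠G = (45.00°) − (89.77° + 78.69°) = -123.46°

-51.1 dB, -123.5°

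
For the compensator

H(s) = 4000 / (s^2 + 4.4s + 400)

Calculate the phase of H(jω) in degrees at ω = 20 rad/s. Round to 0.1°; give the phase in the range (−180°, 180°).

-90.0°

At s = jω = j20:
quadratic: (j20)² + 4.4·j20 + 400 = 0 + j88 → |·| ≈ 88, ∠ ≈ 90.00°
∠H = 0.00° − 90.00° = -90.00°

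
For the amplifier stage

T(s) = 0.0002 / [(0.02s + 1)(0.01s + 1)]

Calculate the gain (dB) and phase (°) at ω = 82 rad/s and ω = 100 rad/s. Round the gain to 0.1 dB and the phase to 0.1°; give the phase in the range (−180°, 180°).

At ω = 82 rad/s:
pole (1 + j82·0.02) = 1 + j1.64 → |·| ≈ 1.9208, ∠ ≈ 58.63°
pole (1 + j82·0.01) = 1 + j0.82 → |·| ≈ 1.2932, ∠ ≈ 39.35°
|T| = 0.0002 · 1 / (1.9208 · 1.2932) ≈ 8.0516e-05
Gain = 20 log₁₀(8.0516e-05) ≈ -81.88 dB
∠T = (0°) − (58.63° + 39.35°) = -97.98°

At ω = 100 rad/s:
pole (1 + j100·0.02) = 1 + j2 → |·| ≈ 2.2361, ∠ ≈ 63.43°
pole (1 + j100·0.01) = 1 + j1 → |·| ≈ 1.4142, ∠ ≈ 45.00°
|T| = 0.0002 · 1 / (2.2361 · 1.4142) ≈ 6.3245e-05
Gain = 20 log₁₀(6.3245e-05) ≈ -83.98 dB
∠T = (0°) − (63.43° + 45.00°) = -108.43°

ω = 82: -81.9 dB, -98.0°; ω = 100: -84.0 dB, -108.4°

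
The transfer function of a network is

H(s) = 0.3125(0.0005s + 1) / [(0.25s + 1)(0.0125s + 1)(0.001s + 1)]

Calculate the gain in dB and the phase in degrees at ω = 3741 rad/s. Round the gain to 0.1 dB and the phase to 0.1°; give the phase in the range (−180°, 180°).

-108.2 dB, 168.1°

At ω = 3741 rad/s:
zero (1 + j3741·0.0005) = 1 + j1.8705 → |·| ≈ 2.121, ∠ ≈ 61.87°
pole (1 + j3741·0.25) = 1 + j935.25 → |·| ≈ 935.25, ∠ ≈ 89.94°
pole (1 + j3741·0.0125) = 1 + j46.7625 → |·| ≈ 46.773, ∠ ≈ 88.77°
pole (1 + j3741·0.001) = 1 + j3.741 → |·| ≈ 3.8723, ∠ ≈ 75.03°
|H| = 0.3125 · 2.121 / (935.25 · 46.773 · 3.8723) ≈ 3.9129e-06
Gain = 20 log₁₀(3.9129e-06) ≈ -108.15 dB
∠H = (61.87°) − (89.94° + 88.77° + 75.03°) = -191.87° ≡ 168.13° (principal value)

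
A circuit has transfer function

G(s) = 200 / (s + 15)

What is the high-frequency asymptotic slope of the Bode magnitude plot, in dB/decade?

-20 dB/decade

Each pole contributes −20 dB/decade at high frequency; each zero contributes +20 dB/decade.
Net: 0 zero(s) − 1 pole(s) → -20 dB/decade.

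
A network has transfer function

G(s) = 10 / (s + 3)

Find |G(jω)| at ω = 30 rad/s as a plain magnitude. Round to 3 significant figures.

At s = jω = j30:
pole (s+3): 3 + j30 → |·| = √(3²+30²) = √909 ≈ 30.15, ∠ = arctan(30/3) ≈ 84.29°
|G| = 10 / 30.15 ≈ 0.33167

0.332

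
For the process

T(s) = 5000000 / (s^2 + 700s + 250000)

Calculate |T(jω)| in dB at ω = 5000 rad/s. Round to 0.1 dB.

At s = jω = j5000:
quadratic: (j5000)² + 700·j5000 + 250000 = -24750000 + j3500000 → |·| ≈ 2.4996e+07, ∠ ≈ 171.95°
|T| = 5000000 / 2.4996e+07 ≈ 0.20003
Gain = 20 log₁₀(0.20003) ≈ -13.98 dB

-14.0 dB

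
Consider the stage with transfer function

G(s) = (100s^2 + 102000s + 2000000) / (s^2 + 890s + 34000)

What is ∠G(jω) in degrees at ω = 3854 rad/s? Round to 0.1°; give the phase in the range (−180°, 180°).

Substitute s = j3854:
Numerator: 100(j3854)^2 + 102000(j3854) + 2000000 = -1483331600 + j393108000
Denominator: (j3854)^2 + 890(j3854) + 34000 = -14819316 + j3430060
|N| = √(1483331600² + 393108000²) ≈ 1.5345e+09, ∠N ≈ 165.16°
|D| = √(14819316² + 3430060²) ≈ 1.5211e+07, ∠D ≈ 166.97°
∠G = 165.16° − 166.97° = -1.81°

-1.8°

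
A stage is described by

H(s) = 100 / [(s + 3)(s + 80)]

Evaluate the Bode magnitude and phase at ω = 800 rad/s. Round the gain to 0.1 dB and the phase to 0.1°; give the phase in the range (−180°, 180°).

At s = jω = j800:
pole (s+3): 3 + j800 → |·| = √(3²+800²) = √640009 ≈ 800.01, ∠ = arctan(800/3) ≈ 89.79°
pole (s+80): 80 + j800 → |·| = √(80²+800²) = √646400 ≈ 803.99, ∠ = arctan(800/80) ≈ 84.29°
|H| = 100 / 6.432e+05 ≈ 0.00015547
Gain = 20 log₁₀(0.00015547) ≈ -76.17 dB
∠H = 0.00° − 174.08° = -174.08°

-76.2 dB, -174.1°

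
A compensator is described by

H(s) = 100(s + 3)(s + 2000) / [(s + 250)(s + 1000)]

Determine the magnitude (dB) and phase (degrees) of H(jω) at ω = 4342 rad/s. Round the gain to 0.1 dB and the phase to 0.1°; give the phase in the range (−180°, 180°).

At s = jω = j4342:
zero (s+3): 3 + j4342 → |·| = √(3²+4342²) = √18852973 ≈ 4342, ∠ = arctan(4342/3) ≈ 89.96°
zero (s+2000): 2000 + j4342 → |·| = √(2000²+4342²) = √22852964 ≈ 4780.5, ∠ = arctan(4342/2000) ≈ 65.27°
pole (s+250): 250 + j4342 → |·| = √(250²+4342²) = √18915464 ≈ 4349.2, ∠ = arctan(4342/250) ≈ 86.70°
pole (s+1000): 1000 + j4342 → |·| = √(1000²+4342²) = √19852964 ≈ 4455.7, ∠ = arctan(4342/1000) ≈ 77.03°
|H| = 100 · 2.0757e+07 / 1.9379e+07 ≈ 107.11
Gain = 20 log₁₀(107.11) ≈ 40.60 dB
∠H = 155.23° − 163.73° = -8.50°

40.6 dB, -8.5°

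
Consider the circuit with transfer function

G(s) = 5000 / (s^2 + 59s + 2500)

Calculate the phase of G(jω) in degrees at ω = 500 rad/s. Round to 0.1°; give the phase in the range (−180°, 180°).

-173.2°

At s = jω = j500:
quadratic: (j500)² + 59·j500 + 2500 = -247500 + j29500 → |·| ≈ 2.4925e+05, ∠ ≈ 173.20°
∠G = 0.00° − 173.20° = -173.20°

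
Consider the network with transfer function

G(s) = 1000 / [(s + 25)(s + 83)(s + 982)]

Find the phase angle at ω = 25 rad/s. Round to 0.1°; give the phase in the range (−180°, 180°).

-63.2°

At s = jω = j25:
pole (s+25): 25 + j25 → |·| = √(25²+25²) = √1250 ≈ 35.355, ∠ = arctan(25/25) ≈ 45.00°
pole (s+83): 83 + j25 → |·| = √(83²+25²) = √7514 ≈ 86.683, ∠ = arctan(25/83) ≈ 16.76°
pole (s+982): 982 + j25 → |·| = √(982²+25²) = √964949 ≈ 982.32, ∠ = arctan(25/982) ≈ 1.46°
∠G = 0.00° − 63.22° = -63.22°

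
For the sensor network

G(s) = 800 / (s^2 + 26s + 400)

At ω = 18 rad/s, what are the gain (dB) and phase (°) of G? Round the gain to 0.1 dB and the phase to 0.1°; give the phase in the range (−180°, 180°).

At s = jω = j18:
quadratic: (j18)² + 26·j18 + 400 = 76 + j468 → |·| ≈ 474.13, ∠ ≈ 80.78°
|G| = 800 / 474.13 ≈ 1.6873
Gain = 20 log₁₀(1.6873) ≈ 4.54 dB
∠G = 0.00° − 80.78° = -80.78°

4.5 dB, -80.8°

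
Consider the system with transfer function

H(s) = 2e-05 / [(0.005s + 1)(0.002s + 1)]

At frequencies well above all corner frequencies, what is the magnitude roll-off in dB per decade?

Each pole contributes −20 dB/decade at high frequency; each zero contributes +20 dB/decade.
Net: 0 zero(s) − 2 pole(s) → -40 dB/decade.

-40 dB/decade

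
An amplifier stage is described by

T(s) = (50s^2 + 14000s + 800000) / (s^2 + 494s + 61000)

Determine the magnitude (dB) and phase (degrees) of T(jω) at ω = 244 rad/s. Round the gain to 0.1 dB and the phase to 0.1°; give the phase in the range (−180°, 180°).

30.5 dB, 33.2°

Substitute s = j244:
Numerator: 50(j244)^2 + 14000(j244) + 800000 = -2176800 + j3416000
Denominator: (j244)^2 + 494(j244) + 61000 = 1464 + j120536
|N| = √(2176800² + 3416000²) ≈ 4.0506e+06, ∠N ≈ 122.51°
|D| = √(1464² + 120536²) ≈ 1.2054e+05, ∠D ≈ 89.30°
|T| = 4.0506e+06 / 1.2054e+05 ≈ 33.604
Gain = 20 log₁₀(33.604) ≈ 30.53 dB
∠T = 122.51° − 89.30° = 33.21°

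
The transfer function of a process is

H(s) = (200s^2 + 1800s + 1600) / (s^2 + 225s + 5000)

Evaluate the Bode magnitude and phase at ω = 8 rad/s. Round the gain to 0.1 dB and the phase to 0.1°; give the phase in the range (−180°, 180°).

10.8 dB, 107.8°

Substitute s = j8:
Numerator: 200(j8)^2 + 1800(j8) + 1600 = -11200 + j14400
Denominator: (j8)^2 + 225(j8) + 5000 = 4936 + j1800
|N| = √(11200² + 14400²) ≈ 18243, ∠N ≈ 127.87°
|D| = √(4936² + 1800²) ≈ 5254, ∠D ≈ 20.04°
|H| = 18243 / 5254 ≈ 3.4722
Gain = 20 log₁₀(3.4722) ≈ 10.81 dB
∠H = 127.87° − 20.04° = 107.83°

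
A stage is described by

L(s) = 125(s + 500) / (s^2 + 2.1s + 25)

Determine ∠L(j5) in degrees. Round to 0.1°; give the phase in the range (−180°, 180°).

-89.4°

At s = jω = j5:
zero (s+500): 500 + j5 → |·| = √(500²+5²) = √250025 ≈ 500.02, ∠ = arctan(5/500) ≈ 0.57°
quadratic: (j5)² + 2.1·j5 + 25 = 0 + j10.5 → |·| ≈ 10.5, ∠ ≈ 90.00°
∠L = 0.57° − 90.00° = -89.43°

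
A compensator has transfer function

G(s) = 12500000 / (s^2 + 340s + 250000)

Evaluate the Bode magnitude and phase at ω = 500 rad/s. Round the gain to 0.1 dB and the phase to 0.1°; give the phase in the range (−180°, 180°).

At s = jω = j500:
quadratic: (j500)² + 340·j500 + 250000 = 0 + j170000 → |·| ≈ 1.7e+05, ∠ ≈ 90.00°
|G| = 12500000 / 1.7e+05 ≈ 73.529
Gain = 20 log₁₀(73.529) ≈ 37.33 dB
∠G = 0.00° − 90.00° = -90.00°

37.3 dB, -90.0°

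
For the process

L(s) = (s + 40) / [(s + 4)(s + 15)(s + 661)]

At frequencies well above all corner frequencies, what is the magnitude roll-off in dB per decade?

Each pole contributes −20 dB/decade at high frequency; each zero contributes +20 dB/decade.
Net: 1 zero(s) − 3 pole(s) → -40 dB/decade.

-40 dB/decade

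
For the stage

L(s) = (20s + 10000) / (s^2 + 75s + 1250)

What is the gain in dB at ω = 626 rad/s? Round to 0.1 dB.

-27.8 dB

Substitute s = j626:
Numerator: 20(j626) + 10000 = 10000 + j12520
Denominator: (j626)^2 + 75(j626) + 1250 = -390626 + j46950
|N| = √(10000² + 12520²) ≈ 16023, ∠N ≈ 51.38°
|D| = √(390626² + 46950²) ≈ 3.9344e+05, ∠D ≈ 173.15°
|L| = 16023 / 3.9344e+05 ≈ 0.040725
Gain = 20 log₁₀(0.040725) ≈ -27.80 dB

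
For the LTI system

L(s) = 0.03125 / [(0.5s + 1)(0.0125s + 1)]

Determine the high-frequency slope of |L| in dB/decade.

-40 dB/decade

Each pole contributes −20 dB/decade at high frequency; each zero contributes +20 dB/decade.
Net: 0 zero(s) − 2 pole(s) → -40 dB/decade.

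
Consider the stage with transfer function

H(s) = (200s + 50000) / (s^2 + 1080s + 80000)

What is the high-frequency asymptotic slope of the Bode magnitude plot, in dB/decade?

Each pole contributes −20 dB/decade at high frequency; each zero contributes +20 dB/decade.
Net: 1 zero(s) − 2 pole(s) → -20 dB/decade.

-20 dB/decade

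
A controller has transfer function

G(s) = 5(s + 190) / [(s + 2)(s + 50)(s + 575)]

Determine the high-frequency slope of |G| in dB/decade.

Each pole contributes −20 dB/decade at high frequency; each zero contributes +20 dB/decade.
Net: 1 zero(s) − 3 pole(s) → -40 dB/decade.

-40 dB/decade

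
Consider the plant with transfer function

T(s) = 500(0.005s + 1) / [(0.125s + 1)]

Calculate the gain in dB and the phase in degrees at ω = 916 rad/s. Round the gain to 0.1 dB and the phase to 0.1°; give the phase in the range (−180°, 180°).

At ω = 916 rad/s:
zero (1 + j916·0.005) = 1 + j4.58 → |·| ≈ 4.6879, ∠ ≈ 77.68°
pole (1 + j916·0.125) = 1 + j114.5 → |·| ≈ 114.5, ∠ ≈ 89.50°
|T| = 500 · 4.6879 / (114.5) ≈ 20.471
Gain = 20 log₁₀(20.471) ≈ 26.22 dB
∠T = (77.68°) − (89.50°) = -11.82°

26.2 dB, -11.8°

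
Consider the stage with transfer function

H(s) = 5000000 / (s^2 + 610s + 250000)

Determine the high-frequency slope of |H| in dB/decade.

-40 dB/decade

Each pole contributes −20 dB/decade at high frequency; each zero contributes +20 dB/decade.
Net: 0 zero(s) − 2 pole(s) → -40 dB/decade.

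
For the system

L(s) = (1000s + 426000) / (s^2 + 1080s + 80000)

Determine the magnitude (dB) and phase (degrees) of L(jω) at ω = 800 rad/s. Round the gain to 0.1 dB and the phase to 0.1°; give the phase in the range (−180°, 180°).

-1.1 dB, -61.0°

Substitute s = j800:
Numerator: 1000(j800) + 426000 = 426000 + j800000
Denominator: (j800)^2 + 1080(j800) + 80000 = -560000 + j864000
|N| = √(426000² + 800000²) ≈ 9.0635e+05, ∠N ≈ 61.96°
|D| = √(560000² + 864000²) ≈ 1.0296e+06, ∠D ≈ 122.95°
|L| = 9.0635e+05 / 1.0296e+06 ≈ 0.88029
Gain = 20 log₁₀(0.88029) ≈ -1.11 dB
∠L = 61.96° − 122.95° = -60.99°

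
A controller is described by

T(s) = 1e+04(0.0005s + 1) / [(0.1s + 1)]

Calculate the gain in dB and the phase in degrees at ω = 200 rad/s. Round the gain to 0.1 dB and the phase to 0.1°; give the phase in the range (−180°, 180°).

At ω = 200 rad/s:
zero (1 + j200·0.0005) = 1 + j0.1 → |·| ≈ 1.005, ∠ ≈ 5.71°
pole (1 + j200·0.1) = 1 + j20 → |·| ≈ 20.025, ∠ ≈ 87.14°
|T| = 1e+04 · 1.005 / (20.025) ≈ 501.87
Gain = 20 log₁₀(501.87) ≈ 54.01 dB
∠T = (5.71°) − (87.14°) = -81.43°

54.0 dB, -81.4°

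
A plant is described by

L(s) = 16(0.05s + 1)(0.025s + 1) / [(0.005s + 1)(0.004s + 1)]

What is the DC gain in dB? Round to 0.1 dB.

24.1 dB

L(0) = 16 · 1 / 1 = 16
20 log₁₀(16) ≈ 24.08 dB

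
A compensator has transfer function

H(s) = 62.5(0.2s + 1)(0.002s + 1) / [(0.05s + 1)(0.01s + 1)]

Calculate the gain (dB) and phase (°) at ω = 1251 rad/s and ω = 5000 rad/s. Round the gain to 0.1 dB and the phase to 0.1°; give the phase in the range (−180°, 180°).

At ω = 1251 rad/s:
zero (1 + j1251·0.2) = 1 + j250.2 → |·| ≈ 250.2, ∠ ≈ 89.77°
zero (1 + j1251·0.002) = 1 + j2.502 → |·| ≈ 2.6944, ∠ ≈ 68.21°
pole (1 + j1251·0.05) = 1 + j62.55 → |·| ≈ 62.558, ∠ ≈ 89.08°
pole (1 + j1251·0.01) = 1 + j12.51 → |·| ≈ 12.55, ∠ ≈ 85.43°
|H| = 62.5 · 250.2 · 2.6944 / (62.558 · 12.55) ≈ 53.666
Gain = 20 log₁₀(53.666) ≈ 34.59 dB
∠H = (89.77° + 68.21°) − (89.08° + 85.43°) = -16.53°

At ω = 5000 rad/s:
zero (1 + j5000·0.2) = 1 + j1000 → |·| ≈ 1000, ∠ ≈ 89.94°
zero (1 + j5000·0.002) = 1 + j10 → |·| ≈ 10.05, ∠ ≈ 84.29°
pole (1 + j5000·0.05) = 1 + j250 → |·| ≈ 250, ∠ ≈ 89.77°
pole (1 + j5000·0.01) = 1 + j50 → |·| ≈ 50.01, ∠ ≈ 88.85°
|H| = 62.5 · 1000 · 10.05 / (250 · 50.01) ≈ 50.24
Gain = 20 log₁₀(50.24) ≈ 34.02 dB
∠H = (89.94° + 84.29°) − (89.77° + 88.85°) = -4.39°

ω = 1251: 34.6 dB, -16.5°; ω = 5000: 34.0 dB, -4.4°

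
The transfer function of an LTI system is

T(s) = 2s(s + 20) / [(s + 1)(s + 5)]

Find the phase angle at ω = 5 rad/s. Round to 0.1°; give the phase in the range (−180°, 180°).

-19.7°

At s = jω = j5:
zero (s+20): 20 + j5 → |·| = √(20²+5²) = √425 ≈ 20.616, ∠ = arctan(5/20) ≈ 14.04°
zero at origin: s = j5 → |·| = 5, ∠ = 90.00°
pole (s+1): 1 + j5 → |·| = √(1²+5²) = √26 ≈ 5.099, ∠ = arctan(5/1) ≈ 78.69°
pole (s+5): 5 + j5 → |·| = √(5²+5²) = √50 ≈ 7.0711, ∠ = arctan(5/5) ≈ 45.00°
∠T = 104.04° − 123.69° = -19.65°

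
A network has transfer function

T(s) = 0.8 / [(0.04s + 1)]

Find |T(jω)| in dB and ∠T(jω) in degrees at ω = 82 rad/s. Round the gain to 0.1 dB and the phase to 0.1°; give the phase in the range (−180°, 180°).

-12.6 dB, -73.0°

At ω = 82 rad/s:
pole (1 + j82·0.04) = 1 + j3.28 → |·| ≈ 3.4291, ∠ ≈ 73.04°
|T| = 0.8 · 1 / (3.4291) ≈ 0.2333
Gain = 20 log₁₀(0.2333) ≈ -12.64 dB
∠T = (0°) − (73.04°) = -73.04°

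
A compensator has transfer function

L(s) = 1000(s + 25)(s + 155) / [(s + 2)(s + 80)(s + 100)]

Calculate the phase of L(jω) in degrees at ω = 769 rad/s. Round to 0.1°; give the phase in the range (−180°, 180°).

At s = jω = j769:
zero (s+25): 25 + j769 → |·| = √(25²+769²) = √591986 ≈ 769.41, ∠ = arctan(769/25) ≈ 88.14°
zero (s+155): 155 + j769 → |·| = √(155²+769²) = √615386 ≈ 784.47, ∠ = arctan(769/155) ≈ 78.60°
pole (s+2): 2 + j769 → |·| = √(2²+769²) = √591365 ≈ 769, ∠ = arctan(769/2) ≈ 89.85°
pole (s+80): 80 + j769 → |·| = √(80²+769²) = √597761 ≈ 773.15, ∠ = arctan(769/80) ≈ 84.06°
pole (s+100): 100 + j769 → |·| = √(100²+769²) = √601361 ≈ 775.47, ∠ = arctan(769/100) ≈ 82.59°
∠L = 166.74° − 256.50° = -89.76°

-89.8°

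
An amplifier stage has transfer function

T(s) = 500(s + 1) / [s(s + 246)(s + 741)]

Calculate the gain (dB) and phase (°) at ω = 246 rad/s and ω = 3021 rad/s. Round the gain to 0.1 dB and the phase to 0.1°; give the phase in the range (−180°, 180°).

At s = jω = j246:
zero (s+1): 1 + j246 → |·| = √(1²+246²) = √60517 ≈ 246, ∠ = arctan(246/1) ≈ 89.77°
pole (s+246): 246 + j246 → |·| = √(246²+246²) = √121032 ≈ 347.9, ∠ = arctan(246/246) ≈ 45.00°
pole (s+741): 741 + j246 → |·| = √(741²+246²) = √609597 ≈ 780.77, ∠ = arctan(246/741) ≈ 18.37°
pole at origin: |s| = 246, ∠ = 90.00° (in denominator)
|T| = 500 · 246 / 6.6821e+07 ≈ 0.0018407
Gain = 20 log₁₀(0.0018407) ≈ -54.70 dB
∠T = 89.77° − 153.37° = -63.60°

At s = jω = j3021:
zero (s+1): 1 + j3021 → |·| = √(1²+3021²) = √9126442 ≈ 3021, ∠ = arctan(3021/1) ≈ 89.98°
pole (s+246): 246 + j3021 → |·| = √(246²+3021²) = √9186957 ≈ 3031, ∠ = arctan(3021/246) ≈ 85.34°
pole (s+741): 741 + j3021 → |·| = √(741²+3021²) = √9675522 ≈ 3110.6, ∠ = arctan(3021/741) ≈ 76.22°
pole at origin: |s| = 3021, ∠ = 90.00° (in denominator)
|T| = 500 · 3021 / 2.8483e+10 ≈ 5.3032e-05
Gain = 20 log₁₀(5.3032e-05) ≈ -85.51 dB
∠T = 89.98° − 251.56° = -161.58°

ω = 246: -54.7 dB, -63.6°; ω = 3021: -85.5 dB, -161.6°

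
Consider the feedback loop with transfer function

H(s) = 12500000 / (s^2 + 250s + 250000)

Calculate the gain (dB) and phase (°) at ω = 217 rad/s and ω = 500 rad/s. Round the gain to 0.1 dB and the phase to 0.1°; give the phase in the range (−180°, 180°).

ω = 217: 35.5 dB, -15.0°; ω = 500: 40.0 dB, -90.0°

At s = jω = j217:
quadratic: (j217)² + 250·j217 + 250000 = 202911 + j54250 → |·| ≈ 2.1004e+05, ∠ ≈ 14.97°
|H| = 12500000 / 2.1004e+05 ≈ 59.512
Gain = 20 log₁₀(59.512) ≈ 35.49 dB
∠H = 0.00° − 14.97° = -14.97°

At s = jω = j500:
quadratic: (j500)² + 250·j500 + 250000 = 0 + j125000 → |·| ≈ 1.25e+05, ∠ ≈ 90.00°
|H| = 12500000 / 1.25e+05 ≈ 100
Gain = 20 log₁₀(100) ≈ 40.00 dB
∠H = 0.00° − 90.00° = -90.00°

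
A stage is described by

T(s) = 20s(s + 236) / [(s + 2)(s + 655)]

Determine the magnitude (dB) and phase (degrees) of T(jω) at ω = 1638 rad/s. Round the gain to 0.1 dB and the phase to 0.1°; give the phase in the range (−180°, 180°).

At s = jω = j1638:
zero (s+236): 236 + j1638 → |·| = √(236²+1638²) = √2738740 ≈ 1654.9, ∠ = arctan(1638/236) ≈ 81.80°
zero at origin: s = j1638 → |·| = 1638, ∠ = 90.00°
pole (s+2): 2 + j1638 → |·| = √(2²+1638²) = √2683048 ≈ 1638, ∠ = arctan(1638/2) ≈ 89.93°
pole (s+655): 655 + j1638 → |·| = √(655²+1638²) = √3112069 ≈ 1764.1, ∠ = arctan(1638/655) ≈ 68.20°
|T| = 20 · 2.7107e+06 / 2.8896e+06 ≈ 18.762
Gain = 20 log₁₀(18.762) ≈ 25.47 dB
∠T = 171.80° − 158.13° = 13.67°

25.5 dB, 13.7°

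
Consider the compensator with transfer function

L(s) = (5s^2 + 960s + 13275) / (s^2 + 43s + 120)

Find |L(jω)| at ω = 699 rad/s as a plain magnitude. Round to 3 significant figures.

Substitute s = j699:
Numerator: 5(j699)^2 + 960(j699) + 13275 = -2429730 + j671040
Denominator: (j699)^2 + 43(j699) + 120 = -488481 + j30057
|N| = √(2429730² + 671040²) ≈ 2.5207e+06, ∠N ≈ 164.56°
|D| = √(488481² + 30057²) ≈ 4.894e+05, ∠D ≈ 176.48°
|L| = 2.5207e+06 / 4.894e+05 ≈ 5.1506

5.15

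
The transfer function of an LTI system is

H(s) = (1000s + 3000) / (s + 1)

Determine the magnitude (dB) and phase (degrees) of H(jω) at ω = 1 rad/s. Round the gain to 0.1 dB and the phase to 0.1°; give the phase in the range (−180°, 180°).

67.0 dB, -26.6°

Substitute s = j1:
Numerator: 1000(j1) + 3000 = 3000 + j1000
Denominator: (j1) + 1 = 1 + j1
|N| = √(3000² + 1000²) ≈ 3162.3, ∠N ≈ 18.43°
|D| = √(1² + 1²) ≈ 1.4142, ∠D ≈ 45.00°
|H| = 3162.3 / 1.4142 ≈ 2236.1
Gain = 20 log₁₀(2236.1) ≈ 66.99 dB
∠H = 18.43° − 45.00° = -26.57°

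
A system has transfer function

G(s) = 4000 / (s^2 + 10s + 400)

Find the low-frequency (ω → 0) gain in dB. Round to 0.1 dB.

G(0) = 4000 / 400 = 10
20 log₁₀(10) ≈ 20.00 dB

20.0 dB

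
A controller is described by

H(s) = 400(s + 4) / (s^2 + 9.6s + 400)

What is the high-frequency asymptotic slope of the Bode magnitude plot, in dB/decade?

Each pole contributes −20 dB/decade at high frequency; each zero contributes +20 dB/decade.
Net: 1 zero(s) − 2 pole(s) → -20 dB/decade.

-20 dB/decade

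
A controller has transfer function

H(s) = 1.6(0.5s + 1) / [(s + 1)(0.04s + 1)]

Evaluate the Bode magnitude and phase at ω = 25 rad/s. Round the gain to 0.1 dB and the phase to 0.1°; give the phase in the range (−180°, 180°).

-4.9 dB, -47.3°

At ω = 25 rad/s:
zero (1 + j25·0.5) = 1 + j12.5 → |·| ≈ 12.54, ∠ ≈ 85.43°
pole (1 + j25·1) = 1 + j25 → |·| ≈ 25.02, ∠ ≈ 87.71°
pole (1 + j25·0.04) = 1 + j1 → |·| ≈ 1.4142, ∠ ≈ 45.00°
|H| = 1.6 · 12.54 / (25.02 · 1.4142) ≈ 0.56705
Gain = 20 log₁₀(0.56705) ≈ -4.93 dB
∠H = (85.43°) − (87.71° + 45.00°) = -47.28°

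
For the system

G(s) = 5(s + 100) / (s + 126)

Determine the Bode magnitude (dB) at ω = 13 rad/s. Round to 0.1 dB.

12.0 dB

At s = jω = j13:
zero (s+100): 100 + j13 → |·| = √(100²+13²) = √10169 ≈ 100.84, ∠ = arctan(13/100) ≈ 7.41°
pole (s+126): 126 + j13 → |·| = √(126²+13²) = √16045 ≈ 126.67, ∠ = arctan(13/126) ≈ 5.89°
|G| = 5 · 100.84 / 126.67 ≈ 3.9804
Gain = 20 log₁₀(3.9804) ≈ 12.00 dB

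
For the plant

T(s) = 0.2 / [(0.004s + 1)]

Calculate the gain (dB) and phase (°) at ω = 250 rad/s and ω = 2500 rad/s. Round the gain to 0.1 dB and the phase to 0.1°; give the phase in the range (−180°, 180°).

ω = 250: -17.0 dB, -45.0°; ω = 2500: -34.0 dB, -84.3°

At ω = 250 rad/s:
pole (1 + j250·0.004) = 1 + j1 → |·| ≈ 1.4142, ∠ ≈ 45.00°
|T| = 0.2 · 1 / (1.4142) ≈ 0.14142
Gain = 20 log₁₀(0.14142) ≈ -16.99 dB
∠T = (0°) − (45.00°) = -45.00°

At ω = 2500 rad/s:
pole (1 + j2500·0.004) = 1 + j10 → |·| ≈ 10.05, ∠ ≈ 84.29°
|T| = 0.2 · 1 / (10.05) ≈ 0.0199
Gain = 20 log₁₀(0.0199) ≈ -34.02 dB
∠T = (0°) − (84.29°) = -84.29°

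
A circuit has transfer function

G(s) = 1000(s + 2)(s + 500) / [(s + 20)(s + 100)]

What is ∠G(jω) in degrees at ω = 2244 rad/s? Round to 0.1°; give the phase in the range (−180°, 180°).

At s = jω = j2244:
zero (s+2): 2 + j2244 → |·| = √(2²+2244²) = √5035540 ≈ 2244, ∠ = arctan(2244/2) ≈ 89.95°
zero (s+500): 500 + j2244 → |·| = √(500²+2244²) = √5285536 ≈ 2299, ∠ = arctan(2244/500) ≈ 77.44°
pole (s+20): 20 + j2244 → |·| = √(20²+2244²) = √5035936 ≈ 2244.1, ∠ = arctan(2244/20) ≈ 89.49°
pole (s+100): 100 + j2244 → |·| = √(100²+2244²) = √5045536 ≈ 2246.2, ∠ = arctan(2244/100) ≈ 87.45°
∠G = 167.39° − 176.94° = -9.55°

-9.6°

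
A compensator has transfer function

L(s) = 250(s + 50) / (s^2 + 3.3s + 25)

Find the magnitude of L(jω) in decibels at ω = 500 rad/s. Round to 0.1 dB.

-6.0 dB

At s = jω = j500:
zero (s+50): 50 + j500 → |·| = √(50²+500²) = √252500 ≈ 502.49, ∠ = arctan(500/50) ≈ 84.29°
quadratic: (j500)² + 3.3·j500 + 25 = -249975 + j1650 → |·| ≈ 2.4998e+05, ∠ ≈ 179.62°
|L| = 250 · 502.49 / 2.4998e+05 ≈ 0.50253
Gain = 20 log₁₀(0.50253) ≈ -5.98 dB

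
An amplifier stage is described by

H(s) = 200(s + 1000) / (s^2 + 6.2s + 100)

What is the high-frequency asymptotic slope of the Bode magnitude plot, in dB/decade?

Each pole contributes −20 dB/decade at high frequency; each zero contributes +20 dB/decade.
Net: 1 zero(s) − 2 pole(s) → -20 dB/decade.

-20 dB/decade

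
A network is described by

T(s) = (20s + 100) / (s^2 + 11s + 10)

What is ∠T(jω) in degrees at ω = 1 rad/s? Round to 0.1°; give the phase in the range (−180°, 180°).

-39.4°

Substitute s = j1:
Numerator: 20(j1) + 100 = 100 + j20
Denominator: (j1)^2 + 11(j1) + 10 = 9 + j11
|N| = √(100² + 20²) ≈ 101.98, ∠N ≈ 11.31°
|D| = √(9² + 11²) ≈ 14.213, ∠D ≈ 50.71°
∠T = 11.31° − 50.71° = -39.40°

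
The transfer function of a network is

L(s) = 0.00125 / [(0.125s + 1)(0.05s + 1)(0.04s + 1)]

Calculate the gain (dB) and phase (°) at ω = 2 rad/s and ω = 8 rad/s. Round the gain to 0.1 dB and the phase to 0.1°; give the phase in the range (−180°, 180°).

At ω = 2 rad/s:
pole (1 + j2·0.125) = 1 + j0.25 → |·| ≈ 1.0308, ∠ ≈ 14.04°
pole (1 + j2·0.05) = 1 + j0.1 → |·| ≈ 1.005, ∠ ≈ 5.71°
pole (1 + j2·0.04) = 1 + j0.08 → |·| ≈ 1.0032, ∠ ≈ 4.57°
|L| = 0.00125 · 1 / (1.0308 · 1.005 · 1.0032) ≈ 0.0012028
Gain = 20 log₁₀(0.0012028) ≈ -58.40 dB
∠L = (0°) − (14.04° + 5.71° + 4.57°) = -24.32°

At ω = 8 rad/s:
pole (1 + j8·0.125) = 1 + j1 → |·| ≈ 1.4142, ∠ ≈ 45.00°
pole (1 + j8·0.05) = 1 + j0.4 → |·| ≈ 1.077, ∠ ≈ 21.80°
pole (1 + j8·0.04) = 1 + j0.32 → |·| ≈ 1.05, ∠ ≈ 17.74°
|L| = 0.00125 · 1 / (1.4142 · 1.077 · 1.05) ≈ 0.00078162
Gain = 20 log₁₀(0.00078162) ≈ -62.14 dB
∠L = (0°) − (45.00° + 21.80° + 17.74°) = -84.54°

ω = 2: -58.4 dB, -24.3°; ω = 8: -62.1 dB, -84.5°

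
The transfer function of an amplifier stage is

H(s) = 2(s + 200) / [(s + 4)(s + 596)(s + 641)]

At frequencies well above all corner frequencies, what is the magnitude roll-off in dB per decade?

-40 dB/decade

Each pole contributes −20 dB/decade at high frequency; each zero contributes +20 dB/decade.
Net: 1 zero(s) − 3 pole(s) → -40 dB/decade.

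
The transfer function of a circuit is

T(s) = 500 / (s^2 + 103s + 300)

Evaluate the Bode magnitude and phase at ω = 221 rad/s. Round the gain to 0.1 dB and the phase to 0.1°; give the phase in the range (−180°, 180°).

Substitute s = j221:
Numerator: 500 = 500 + j0
Denominator: (j221)^2 + 103(j221) + 300 = -48541 + j22763
|N| = √(500² + 0²) ≈ 500, ∠N ≈ 0.00°
|D| = √(48541² + 22763²) ≈ 53613, ∠D ≈ 154.88°
|T| = 500 / 53613 ≈ 0.0093261
Gain = 20 log₁₀(0.0093261) ≈ -40.61 dB
∠T = 0.00° − 154.88° = -154.88°

-40.6 dB, -154.9°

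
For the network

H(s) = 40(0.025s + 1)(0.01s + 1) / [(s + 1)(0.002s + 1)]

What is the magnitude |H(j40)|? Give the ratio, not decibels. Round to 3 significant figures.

At ω = 40 rad/s:
zero (1 + j40·0.025) = 1 + j1 → |·| ≈ 1.4142, ∠ ≈ 45.00°
zero (1 + j40·0.01) = 1 + j0.4 → |·| ≈ 1.077, ∠ ≈ 21.80°
pole (1 + j40·1) = 1 + j40 → |·| ≈ 40.012, ∠ ≈ 88.57°
pole (1 + j40·0.002) = 1 + j0.08 → |·| ≈ 1.0032, ∠ ≈ 4.57°
|H| = 40 · 1.4142 · 1.077 / (40.012 · 1.0032) ≈ 1.5178

1.52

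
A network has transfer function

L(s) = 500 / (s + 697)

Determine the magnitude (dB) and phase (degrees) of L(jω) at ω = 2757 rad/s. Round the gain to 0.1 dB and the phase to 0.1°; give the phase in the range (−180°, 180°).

-15.1 dB, -75.8°

At s = jω = j2757:
pole (s+697): 697 + j2757 → |·| = √(697²+2757²) = √8086858 ≈ 2843.7, ∠ = arctan(2757/697) ≈ 75.81°
|L| = 500 / 2843.7 ≈ 0.17583
Gain = 20 log₁₀(0.17583) ≈ -15.10 dB
∠L = 0.00° − 75.81° = -75.81°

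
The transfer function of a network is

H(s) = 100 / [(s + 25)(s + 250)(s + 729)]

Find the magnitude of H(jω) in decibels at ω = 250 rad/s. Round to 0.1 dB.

At s = jω = j250:
pole (s+25): 25 + j250 → |·| = √(25²+250²) = √63125 ≈ 251.25, ∠ = arctan(250/25) ≈ 84.29°
pole (s+250): 250 + j250 → |·| = √(250²+250²) = √125000 ≈ 353.55, ∠ = arctan(250/250) ≈ 45.00°
pole (s+729): 729 + j250 → |·| = √(729²+250²) = √593941 ≈ 770.68, ∠ = arctan(250/729) ≈ 18.93°
|H| = 100 / 6.8459e+07 ≈ 1.4607e-06
Gain = 20 log₁₀(1.4607e-06) ≈ -116.71 dB

-116.7 dB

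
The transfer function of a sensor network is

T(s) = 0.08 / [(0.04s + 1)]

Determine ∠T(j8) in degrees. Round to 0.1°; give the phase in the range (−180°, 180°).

-17.7°

At ω = 8 rad/s:
pole (1 + j8·0.04) = 1 + j0.32 → |·| ≈ 1.05, ∠ ≈ 17.74°
∠T = (0°) − (17.74°) = -17.74°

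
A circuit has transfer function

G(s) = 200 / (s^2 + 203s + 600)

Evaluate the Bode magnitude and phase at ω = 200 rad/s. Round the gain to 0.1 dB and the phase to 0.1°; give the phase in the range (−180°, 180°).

Substitute s = j200:
Numerator: 200 = 200 + j0
Denominator: (j200)^2 + 203(j200) + 600 = -39400 + j40600
|N| = √(200² + 0²) ≈ 200, ∠N ≈ 0.00°
|D| = √(39400² + 40600²) ≈ 56575, ∠D ≈ 134.14°
|G| = 200 / 56575 ≈ 0.0035351
Gain = 20 log₁₀(0.0035351) ≈ -49.03 dB
∠G = 0.00° − 134.14° = -134.14°

-49.0 dB, -134.1°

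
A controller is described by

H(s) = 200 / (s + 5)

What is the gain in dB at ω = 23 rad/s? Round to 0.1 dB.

18.6 dB

Substitute s = j23:
Numerator: 200 = 200 + j0
Denominator: (j23) + 5 = 5 + j23
|N| = √(200² + 0²) ≈ 200, ∠N ≈ 0.00°
|D| = √(5² + 23²) ≈ 23.537, ∠D ≈ 77.74°
|H| = 200 / 23.537 ≈ 8.4973
Gain = 20 log₁₀(8.4973) ≈ 18.59 dB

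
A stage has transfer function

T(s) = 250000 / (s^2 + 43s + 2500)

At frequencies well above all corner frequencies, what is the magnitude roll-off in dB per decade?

-40 dB/decade

Each pole contributes −20 dB/decade at high frequency; each zero contributes +20 dB/decade.
Net: 0 zero(s) − 2 pole(s) → -40 dB/decade.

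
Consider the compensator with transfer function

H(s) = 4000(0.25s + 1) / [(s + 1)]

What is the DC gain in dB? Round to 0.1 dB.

H(0) = 4000 · 1 / 1 = 4000
20 log₁₀(4000) ≈ 72.04 dB

72.0 dB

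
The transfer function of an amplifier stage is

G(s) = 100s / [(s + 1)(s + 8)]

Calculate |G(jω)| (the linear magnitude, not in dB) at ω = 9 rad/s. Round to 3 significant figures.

8.25

At s = jω = j9:
zero at origin: s = j9 → |·| = 9, ∠ = 90.00°
pole (s+1): 1 + j9 → |·| = √(1²+9²) = √82 ≈ 9.0554, ∠ = arctan(9/1) ≈ 83.66°
pole (s+8): 8 + j9 → |·| = √(8²+9²) = √145 ≈ 12.042, ∠ = arctan(9/8) ≈ 48.37°
|G| = 100 · 9 / 109.05 ≈ 8.2531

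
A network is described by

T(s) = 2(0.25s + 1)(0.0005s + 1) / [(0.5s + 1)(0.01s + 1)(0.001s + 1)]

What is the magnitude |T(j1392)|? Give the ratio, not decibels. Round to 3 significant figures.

0.0509

At ω = 1392 rad/s:
zero (1 + j1392·0.25) = 1 + j348 → |·| ≈ 348, ∠ ≈ 89.84°
zero (1 + j1392·0.0005) = 1 + j0.696 → |·| ≈ 1.2184, ∠ ≈ 34.84°
pole (1 + j1392·0.5) = 1 + j696 → |·| ≈ 696, ∠ ≈ 89.92°
pole (1 + j1392·0.01) = 1 + j13.92 → |·| ≈ 13.956, ∠ ≈ 85.89°
pole (1 + j1392·0.001) = 1 + j1.392 → |·| ≈ 1.714, ∠ ≈ 54.31°
|T| = 2 · 348 · 1.2184 / (696 · 13.956 · 1.714) ≈ 0.050935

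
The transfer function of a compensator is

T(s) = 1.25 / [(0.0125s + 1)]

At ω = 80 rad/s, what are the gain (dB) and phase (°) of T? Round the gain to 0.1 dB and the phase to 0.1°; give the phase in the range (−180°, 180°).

-1.1 dB, -45.0°

At ω = 80 rad/s:
pole (1 + j80·0.0125) = 1 + j1 → |·| ≈ 1.4142, ∠ ≈ 45.00°
|T| = 1.25 · 1 / (1.4142) ≈ 0.88389
Gain = 20 log₁₀(0.88389) ≈ -1.07 dB
∠T = (0°) − (45.00°) = -45.00°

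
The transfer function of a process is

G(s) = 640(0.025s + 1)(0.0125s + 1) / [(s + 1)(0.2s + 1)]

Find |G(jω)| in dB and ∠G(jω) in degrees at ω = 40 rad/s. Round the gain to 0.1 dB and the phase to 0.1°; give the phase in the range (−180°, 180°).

At ω = 40 rad/s:
zero (1 + j40·0.025) = 1 + j1 → |·| ≈ 1.4142, ∠ ≈ 45.00°
zero (1 + j40·0.0125) = 1 + j0.5 → |·| ≈ 1.118, ∠ ≈ 26.57°
pole (1 + j40·1) = 1 + j40 → |·| ≈ 40.012, ∠ ≈ 88.57°
pole (1 + j40·0.2) = 1 + j8 → |·| ≈ 8.0623, ∠ ≈ 82.87°
|G| = 640 · 1.4142 · 1.118 / (40.012 · 8.0623) ≈ 3.1368
Gain = 20 log₁₀(3.1368) ≈ 9.93 dB
∠G = (45.00° + 26.57°) − (88.57° + 82.87°) = -99.87°

9.9 dB, -99.9°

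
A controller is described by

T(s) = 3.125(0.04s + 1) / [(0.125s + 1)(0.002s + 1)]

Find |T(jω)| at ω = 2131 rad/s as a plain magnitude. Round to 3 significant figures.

At ω = 2131 rad/s:
zero (1 + j2131·0.04) = 1 + j85.24 → |·| ≈ 85.246, ∠ ≈ 89.33°
pole (1 + j2131·0.125) = 1 + j266.375 → |·| ≈ 266.38, ∠ ≈ 89.78°
pole (1 + j2131·0.002) = 1 + j4.262 → |·| ≈ 4.3777, ∠ ≈ 76.80°
|T| = 3.125 · 85.246 / (266.38 · 4.3777) ≈ 0.22844

0.228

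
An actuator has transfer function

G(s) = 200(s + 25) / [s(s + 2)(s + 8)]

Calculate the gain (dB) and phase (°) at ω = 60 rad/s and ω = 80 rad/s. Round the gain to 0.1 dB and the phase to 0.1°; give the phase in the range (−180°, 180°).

At s = jω = j60:
zero (s+25): 25 + j60 → |·| = √(25²+60²) = √4225 ≈ 65, ∠ = arctan(60/25) ≈ 67.38°
pole (s+2): 2 + j60 → |·| = √(2²+60²) = √3604 ≈ 60.033, ∠ = arctan(60/2) ≈ 88.09°
pole (s+8): 8 + j60 → |·| = √(8²+60²) = √3664 ≈ 60.531, ∠ = arctan(60/8) ≈ 82.41°
pole at origin: |s| = 60, ∠ = 90.00° (in denominator)
|G| = 200 · 65 / 2.1803e+05 ≈ 0.059625
Gain = 20 log₁₀(0.059625) ≈ -24.49 dB
∠G = 67.38° − 260.50° = -193.12° ≡ 166.88° (principal value)

At s = jω = j80:
zero (s+25): 25 + j80 → |·| = √(25²+80²) = √7025 ≈ 83.815, ∠ = arctan(80/25) ≈ 72.65°
pole (s+2): 2 + j80 → |·| = √(2²+80²) = √6404 ≈ 80.025, ∠ = arctan(80/2) ≈ 88.57°
pole (s+8): 8 + j80 → |·| = √(8²+80²) = √6464 ≈ 80.399, ∠ = arctan(80/8) ≈ 84.29°
pole at origin: |s| = 80, ∠ = 90.00° (in denominator)
|G| = 200 · 83.815 / 5.1471e+05 ≈ 0.032568
Gain = 20 log₁₀(0.032568) ≈ -29.74 dB
∠G = 72.65° − 262.86° = -190.21° ≡ 169.79° (principal value)

ω = 60: -24.5 dB, 166.9°; ω = 80: -29.7 dB, 169.8°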